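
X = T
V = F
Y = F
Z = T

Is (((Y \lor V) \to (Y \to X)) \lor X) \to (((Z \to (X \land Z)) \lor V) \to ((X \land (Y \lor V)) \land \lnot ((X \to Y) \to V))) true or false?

F

Y \lor V = F \lor F = F
Y \to X = F \to T = T
(Y \lor V) \to (Y \to X) = F \to T = T
((Y \lor V) \to (Y \to X)) \lor X = T \lor T = T
X \land Z = T \land T = T
Z \to (X \land Z) = T \to T = T
(Z \to (X \land Z)) \lor V = T \lor F = T
Y \lor V = F \lor F = F
X \land (Y \lor V) = T \land F = F
X \to Y = T \to F = F
(X \to Y) \to V = F \to F = T
\lnot ((X \to Y) \to V) = \lnot T = F
(X \land (Y \lor V)) \land \lnot ((X \to Y) \to V) = F \land F = F
((Z \to (X \land Z)) \lor V) \to ((X \land (Y \lor V)) \land \lnot ((X \to Y) \to V)) = T \to F = F
(((Y \lor V) \to (Y \to X)) \lor X) \to (((Z \to (X \land Z)) \lor V) \to ((X \land (Y \lor V)) \land \lnot ((X \to Y) \to V))) = T \to F = F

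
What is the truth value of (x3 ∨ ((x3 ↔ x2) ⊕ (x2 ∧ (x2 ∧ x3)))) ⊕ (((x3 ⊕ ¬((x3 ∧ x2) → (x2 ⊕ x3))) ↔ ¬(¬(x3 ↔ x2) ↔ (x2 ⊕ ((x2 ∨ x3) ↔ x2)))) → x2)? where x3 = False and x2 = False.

Substituting x3=False, x2=False:
x3 ↔ x2 = False ↔ False = True
x2 ∧ x3 = False ∧ False = False
x2 ∧ (x2 ∧ x3) = False ∧ False = False
(x3 ↔ x2) ⊕ (x2 ∧ (x2 ∧ x3)) = True ⊕ False = True
x3 ∨ ((x3 ↔ x2) ⊕ (x2 ∧ (x2 ∧ x3))) = False ∨ True = True
x3 ∧ x2 = False ∧ False = False
x2 ⊕ x3 = False ⊕ False = False
(x3 ∧ x2) → (x2 ⊕ x3) = False → False = True
¬((x3 ∧ x2) → (x2 ⊕ x3)) = ¬True = False
x3 ⊕ ¬((x3 ∧ x2) → (x2 ⊕ x3)) = False ⊕ False = False
x3 ↔ x2 = False ↔ False = True
¬(x3 ↔ x2) = ¬True = False
x2 ∨ x3 = False ∨ False = False
(x2 ∨ x3) ↔ x2 = False ↔ False = True
x2 ⊕ ((x2 ∨ x3) ↔ x2) = False ⊕ True = True
¬(x3 ↔ x2) ↔ (x2 ⊕ ((x2 ∨ x3) ↔ x2)) = False ↔ True = False
¬(¬(x3 ↔ x2) ↔ (x2 ⊕ ((x2 ∨ x3) ↔ x2))) = ¬False = True
(x3 ⊕ ¬((x3 ∧ x2) → (x2 ⊕ x3))) ↔ ¬(¬(x3 ↔ x2) ↔ (x2 ⊕ ((x2 ∨ x3) ↔ x2))) = False ↔ True = False
((x3 ⊕ ¬((x3 ∧ x2) → (x2 ⊕ x3))) ↔ ¬(¬(x3 ↔ x2) ↔ (x2 ⊕ ((x2 ∨ x3) ↔ x2)))) → x2 = False → False = True
(x3 ∨ ((x3 ↔ x2) ⊕ (x2 ∧ (x2 ∧ x3)))) ⊕ (((x3 ⊕ ¬((x3 ∧ x2) → (x2 ⊕ x3))) ↔ ¬(¬(x3 ↔ x2) ↔ (x2 ⊕ ((x2 ∨ x3) ↔ x2)))) → x2) = True ⊕ True = False

False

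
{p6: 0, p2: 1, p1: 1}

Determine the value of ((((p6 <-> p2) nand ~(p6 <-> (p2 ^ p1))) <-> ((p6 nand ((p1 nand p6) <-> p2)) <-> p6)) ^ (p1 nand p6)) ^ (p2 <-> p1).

0

p6 <-> p2 = 0 <-> 1 = 0
p2 ^ p1 = 1 ^ 1 = 0
p6 <-> (p2 ^ p1) = 0 <-> 0 = 1
~(p6 <-> (p2 ^ p1)) = ~1 = 0
(p6 <-> p2) nand ~(p6 <-> (p2 ^ p1)) = 0 nand 0 = 1
p1 nand p6 = 1 nand 0 = 1
(p1 nand p6) <-> p2 = 1 <-> 1 = 1
p6 nand ((p1 nand p6) <-> p2) = 0 nand 1 = 1
(p6 nand ((p1 nand p6) <-> p2)) <-> p6 = 1 <-> 0 = 0
((p6 <-> p2) nand ~(p6 <-> (p2 ^ p1))) <-> ((p6 nand ((p1 nand p6) <-> p2)) <-> p6) = 1 <-> 0 = 0
p1 nand p6 = 1 nand 0 = 1
(((p6 <-> p2) nand ~(p6 <-> (p2 ^ p1))) <-> ((p6 nand ((p1 nand p6) <-> p2)) <-> p6)) ^ (p1 nand p6) = 0 ^ 1 = 1
p2 <-> p1 = 1 <-> 1 = 1
((((p6 <-> p2) nand ~(p6 <-> (p2 ^ p1))) <-> ((p6 nand ((p1 nand p6) <-> p2)) <-> p6)) ^ (p1 nand p6)) ^ (p2 <-> p1) = 1 ^ 1 = 0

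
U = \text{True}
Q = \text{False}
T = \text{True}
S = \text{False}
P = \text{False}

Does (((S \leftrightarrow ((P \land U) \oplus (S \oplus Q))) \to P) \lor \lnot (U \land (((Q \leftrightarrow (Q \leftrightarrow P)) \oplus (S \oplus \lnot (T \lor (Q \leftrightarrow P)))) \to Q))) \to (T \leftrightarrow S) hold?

\text{True}

P \land U = \text{False} \land \text{True} = \text{False}
S \oplus Q = \text{False} \oplus \text{False} = \text{False}
(P \land U) \oplus (S \oplus Q) = \text{False} \oplus \text{False} = \text{False}
S \leftrightarrow ((P \land U) \oplus (S \oplus Q)) = \text{False} \leftrightarrow \text{False} = \text{True}
(S \leftrightarrow ((P \land U) \oplus (S \oplus Q))) \to P = \text{True} \to \text{False} = \text{False}
Q \leftrightarrow P = \text{False} \leftrightarrow \text{False} = \text{True}
Q \leftrightarrow (Q \leftrightarrow P) = \text{False} \leftrightarrow \text{True} = \text{False}
Q \leftrightarrow P = \text{False} \leftrightarrow \text{False} = \text{True}
T \lor (Q \leftrightarrow P) = \text{True} \lor \text{True} = \text{True}
\lnot (T \lor (Q \leftrightarrow P)) = \lnot \text{True} = \text{False}
S \oplus \lnot (T \lor (Q \leftrightarrow P)) = \text{False} \oplus \text{False} = \text{False}
(Q \leftrightarrow (Q \leftrightarrow P)) \oplus (S \oplus \lnot (T \lor (Q \leftrightarrow P))) = \text{False} \oplus \text{False} = \text{False}
((Q \leftrightarrow (Q \leftrightarrow P)) \oplus (S \oplus \lnot (T \lor (Q \leftrightarrow P)))) \to Q = \text{False} \to \text{False} = \text{True}
U \land (((Q \leftrightarrow (Q \leftrightarrow P)) \oplus (S \oplus \lnot (T \lor (Q \leftrightarrow P)))) \to Q) = \text{True} \land \text{True} = \text{True}
\lnot (U \land (((Q \leftrightarrow (Q \leftrightarrow P)) \oplus (S \oplus \lnot (T \lor (Q \leftrightarrow P)))) \to Q)) = \lnot \text{True} = \text{False}
((S \leftrightarrow ((P \land U) \oplus (S \oplus Q))) \to P) \lor \lnot (U \land (((Q \leftrightarrow (Q \leftrightarrow P)) \oplus (S \oplus \lnot (T \lor (Q \leftrightarrow P)))) \to Q)) = \text{False} \lor \text{False} = \text{False}
T \leftrightarrow S = \text{True} \leftrightarrow \text{False} = \text{False}
(((S \leftrightarrow ((P \land U) \oplus (S \oplus Q))) \to P) \lor \lnot (U \land (((Q \leftrightarrow (Q \leftrightarrow P)) \oplus (S \oplus \lnot (T \lor (Q \leftrightarrow P)))) \to Q))) \to (T \leftrightarrow S) = \text{False} \to \text{False} = \text{True}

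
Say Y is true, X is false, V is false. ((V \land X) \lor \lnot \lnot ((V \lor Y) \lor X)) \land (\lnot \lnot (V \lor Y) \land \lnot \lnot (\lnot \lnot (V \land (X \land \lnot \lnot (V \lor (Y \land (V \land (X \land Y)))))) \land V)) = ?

\text{False}

Substituting Y=\text{True}, X=\text{False}, V=\text{False}:
V \land X = \text{False} \land \text{False} = \text{False}
V \lor Y = \text{False} \lor \text{True} = \text{True}
(V \lor Y) \lor X = \text{True} \lor \text{False} = \text{True}
\lnot ((V \lor Y) \lor X) = \lnot \text{True} = \text{False}
\lnot \lnot ((V \lor Y) \lor X) = \lnot \text{False} = \text{True}
(V \land X) \lor \lnot \lnot ((V \lor Y) \lor X) = \text{False} \lor \text{True} = \text{True}
V \lor Y = \text{False} \lor \text{True} = \text{True}
\lnot (V \lor Y) = \lnot \text{True} = \text{False}
\lnot \lnot (V \lor Y) = \lnot \text{False} = \text{True}
X \land Y = \text{False} \land \text{True} = \text{False}
V \land (X \land Y) = \text{False} \land \text{False} = \text{False}
Y \land (V \land (X \land Y)) = \text{True} \land \text{False} = \text{False}
V \lor (Y \land (V \land (X \land Y))) = \text{False} \lor \text{False} = \text{False}
\lnot (V \lor (Y \land (V \land (X \land Y)))) = \lnot \text{False} = \text{True}
\lnot \lnot (V \lor (Y \land (V \land (X \land Y)))) = \lnot \text{True} = \text{False}
X \land \lnot \lnot (V \lor (Y \land (V \land (X \land Y)))) = \text{False} \land \text{False} = \text{False}
V \land (X \land \lnot \lnot (V \lor (Y \land (V \land (X \land Y))))) = \text{False} \land \text{False} = \text{False}
\lnot (V \land (X \land \lnot \lnot (V \lor (Y \land (V \land (X \land Y)))))) = \lnot \text{False} = \text{True}
\lnot \lnot (V \land (X \land \lnot \lnot (V \lor (Y \land (V \land (X \land Y)))))) = \lnot \text{True} = \text{False}
\lnot \lnot (V \land (X \land \lnot \lnot (V \lor (Y \land (V \land (X \land Y)))))) \land V = \text{False} \land \text{False} = \text{False}
\lnot (\lnot \lnot (V \land (X \land \lnot \lnot (V \lor (Y \land (V \land (X \land Y)))))) \land V) = \lnot \text{False} = \text{True}
\lnot \lnot (\lnot \lnot (V \land (X \land \lnot \lnot (V \lor (Y \land (V \land (X \land Y)))))) \land V) = \lnot \text{True} = \text{False}
\lnot \lnot (V \lor Y) \land \lnot \lnot (\lnot \lnot (V \land (X \land \lnot \lnot (V \lor (Y \land (V \land (X \land Y)))))) \land V) = \text{True} \land \text{False} = \text{False}
((V \land X) \lor \lnot \lnot ((V \lor Y) \lor X)) \land (\lnot \lnot (V \lor Y) \land \lnot \lnot (\lnot \lnot (V \land (X \land \lnot \lnot (V \lor (Y \land (V \land (X \land Y)))))) \land V)) = \text{True} \land \text{False} = \text{False}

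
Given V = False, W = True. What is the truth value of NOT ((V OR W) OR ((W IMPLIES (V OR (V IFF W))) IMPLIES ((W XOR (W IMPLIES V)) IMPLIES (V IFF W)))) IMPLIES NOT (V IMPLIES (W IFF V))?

V OR W = False OR True = True
V IFF W = False IFF True = False
V OR (V IFF W) = False OR False = False
W IMPLIES (V OR (V IFF W)) = True IMPLIES False = False
W IMPLIES V = True IMPLIES False = False
W XOR (W IMPLIES V) = True XOR False = True
V IFF W = False IFF True = False
(W XOR (W IMPLIES V)) IMPLIES (V IFF W) = True IMPLIES False = False
(W IMPLIES (V OR (V IFF W))) IMPLIES ((W XOR (W IMPLIES V)) IMPLIES (V IFF W)) = False IMPLIES False = True
(V OR W) OR ((W IMPLIES (V OR (V IFF W))) IMPLIES ((W XOR (W IMPLIES V)) IMPLIES (V IFF W))) = True OR True = True
NOT ((V OR W) OR ((W IMPLIES (V OR (V IFF W))) IMPLIES ((W XOR (W IMPLIES V)) IMPLIES (V IFF W)))) = NOT True = False
W IFF V = True IFF False = False
V IMPLIES (W IFF V) = False IMPLIES False = True
NOT (V IMPLIES (W IFF V)) = NOT True = False
NOT ((V OR W) OR ((W IMPLIES (V OR (V IFF W))) IMPLIES ((W XOR (W IMPLIES V)) IMPLIES (V IFF W)))) IMPLIES NOT (V IMPLIES (W IFF V)) = False IMPLIES False = True

True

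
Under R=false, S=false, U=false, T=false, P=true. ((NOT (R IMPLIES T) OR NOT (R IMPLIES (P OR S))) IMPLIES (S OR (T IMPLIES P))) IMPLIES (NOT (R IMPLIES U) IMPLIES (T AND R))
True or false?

true

Substituting R=false, S=false, U=false, T=false, P=true:
R IMPLIES T = false IMPLIES false = true
NOT (R IMPLIES T) = NOT true = false
P OR S = true OR false = true
R IMPLIES (P OR S) = false IMPLIES true = true
NOT (R IMPLIES (P OR S)) = NOT true = false
NOT (R IMPLIES T) OR NOT (R IMPLIES (P OR S)) = false OR false = false
T IMPLIES P = false IMPLIES true = true
S OR (T IMPLIES P) = false OR true = true
(NOT (R IMPLIES T) OR NOT (R IMPLIES (P OR S))) IMPLIES (S OR (T IMPLIES P)) = false IMPLIES true = true
R IMPLIES U = false IMPLIES false = true
NOT (R IMPLIES U) = NOT true = false
T AND R = false AND false = false
NOT (R IMPLIES U) IMPLIES (T AND R) = false IMPLIES false = true
((NOT (R IMPLIES T) OR NOT (R IMPLIES (P OR S))) IMPLIES (S OR (T IMPLIES P))) IMPLIES (NOT (R IMPLIES U) IMPLIES (T AND R)) = true IMPLIES true = true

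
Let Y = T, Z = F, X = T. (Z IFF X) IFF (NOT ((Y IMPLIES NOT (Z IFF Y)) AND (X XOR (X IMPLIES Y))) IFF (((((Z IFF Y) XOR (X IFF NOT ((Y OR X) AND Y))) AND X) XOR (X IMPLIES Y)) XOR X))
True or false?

T

Z IFF X = F IFF T = F
Z IFF Y = F IFF T = F
NOT (Z IFF Y) = NOT F = T
Y IMPLIES NOT (Z IFF Y) = T IMPLIES T = T
X IMPLIES Y = T IMPLIES T = T
X XOR (X IMPLIES Y) = T XOR T = F
(Y IMPLIES NOT (Z IFF Y)) AND (X XOR (X IMPLIES Y)) = T AND F = F
NOT ((Y IMPLIES NOT (Z IFF Y)) AND (X XOR (X IMPLIES Y))) = NOT F = T
Z IFF Y = F IFF T = F
Y OR X = T OR T = T
(Y OR X) AND Y = T AND T = T
NOT ((Y OR X) AND Y) = NOT T = F
X IFF NOT ((Y OR X) AND Y) = T IFF F = F
(Z IFF Y) XOR (X IFF NOT ((Y OR X) AND Y)) = F XOR F = F
((Z IFF Y) XOR (X IFF NOT ((Y OR X) AND Y))) AND X = F AND T = F
X IMPLIES Y = T IMPLIES T = T
(((Z IFF Y) XOR (X IFF NOT ((Y OR X) AND Y))) AND X) XOR (X IMPLIES Y) = F XOR T = T
((((Z IFF Y) XOR (X IFF NOT ((Y OR X) AND Y))) AND X) XOR (X IMPLIES Y)) XOR X = T XOR T = F
NOT ((Y IMPLIES NOT (Z IFF Y)) AND (X XOR (X IMPLIES Y))) IFF (((((Z IFF Y) XOR (X IFF NOT ((Y OR X) AND Y))) AND X) XOR (X IMPLIES Y)) XOR X) = T IFF F = F
(Z IFF X) IFF (NOT ((Y IMPLIES NOT (Z IFF Y)) AND (X XOR (X IMPLIES Y))) IFF (((((Z IFF Y) XOR (X IFF NOT ((Y OR X) AND Y))) AND X) XOR (X IMPLIES Y)) XOR X)) = F IFF F = T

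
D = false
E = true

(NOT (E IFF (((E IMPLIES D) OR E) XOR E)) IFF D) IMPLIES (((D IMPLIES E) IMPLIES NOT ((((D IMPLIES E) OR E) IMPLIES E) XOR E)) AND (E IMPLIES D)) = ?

E IMPLIES D = true IMPLIES false = false
(E IMPLIES D) OR E = false OR true = true
((E IMPLIES D) OR E) XOR E = true XOR true = false
E IFF (((E IMPLIES D) OR E) XOR E) = true IFF false = false
NOT (E IFF (((E IMPLIES D) OR E) XOR E)) = NOT false = true
NOT (E IFF (((E IMPLIES D) OR E) XOR E)) IFF D = true IFF false = false
D IMPLIES E = false IMPLIES true = true
D IMPLIES E = false IMPLIES true = true
(D IMPLIES E) OR E = true OR true = true
((D IMPLIES E) OR E) IMPLIES E = true IMPLIES true = true
(((D IMPLIES E) OR E) IMPLIES E) XOR E = true XOR true = false
NOT ((((D IMPLIES E) OR E) IMPLIES E) XOR E) = NOT false = true
(D IMPLIES E) IMPLIES NOT ((((D IMPLIES E) OR E) IMPLIES E) XOR E) = true IMPLIES true = true
E IMPLIES D = true IMPLIES false = false
((D IMPLIES E) IMPLIES NOT ((((D IMPLIES E) OR E) IMPLIES E) XOR E)) AND (E IMPLIES D) = true AND false = false
(NOT (E IFF (((E IMPLIES D) OR E) XOR E)) IFF D) IMPLIES (((D IMPLIES E) IMPLIES NOT ((((D IMPLIES E) OR E) IMPLIES E) XOR E)) AND (E IMPLIES D)) = false IMPLIES false = true

true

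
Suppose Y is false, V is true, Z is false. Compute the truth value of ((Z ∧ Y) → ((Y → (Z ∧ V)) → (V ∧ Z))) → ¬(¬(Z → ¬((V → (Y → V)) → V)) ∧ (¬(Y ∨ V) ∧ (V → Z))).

Z ∧ Y = False ∧ False = False
Z ∧ V = False ∧ True = False
Y → (Z ∧ V) = False → False = True
V ∧ Z = True ∧ False = False
(Y → (Z ∧ V)) → (V ∧ Z) = True → False = False
(Z ∧ Y) → ((Y → (Z ∧ V)) → (V ∧ Z)) = False → False = True
Y → V = False → True = True
V → (Y → V) = True → True = True
(V → (Y → V)) → V = True → True = True
¬((V → (Y → V)) → V) = ¬True = False
Z → ¬((V → (Y → V)) → V) = False → False = True
¬(Z → ¬((V → (Y → V)) → V)) = ¬True = False
Y ∨ V = False ∨ True = True
¬(Y ∨ V) = ¬True = False
V → Z = True → False = False
¬(Y ∨ V) ∧ (V → Z) = False ∧ False = False
¬(Z → ¬((V → (Y → V)) → V)) ∧ (¬(Y ∨ V) ∧ (V → Z)) = False ∧ False = False
¬(¬(Z → ¬((V → (Y → V)) → V)) ∧ (¬(Y ∨ V) ∧ (V → Z))) = ¬False = True
((Z ∧ Y) → ((Y → (Z ∧ V)) → (V ∧ Z))) → ¬(¬(Z → ¬((V → (Y → V)) → V)) ∧ (¬(Y ∨ V) ∧ (V → Z))) = True → True = True

True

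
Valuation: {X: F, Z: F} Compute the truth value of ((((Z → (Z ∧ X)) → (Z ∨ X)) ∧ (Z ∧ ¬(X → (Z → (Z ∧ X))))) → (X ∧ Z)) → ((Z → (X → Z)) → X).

F

Substituting X=F, Z=F:
Z ∧ X = F ∧ F = F
Z → (Z ∧ X) = F → F = T
Z ∨ X = F ∨ F = F
(Z → (Z ∧ X)) → (Z ∨ X) = T → F = F
Z ∧ X = F ∧ F = F
Z → (Z ∧ X) = F → F = T
X → (Z → (Z ∧ X)) = F → T = T
¬(X → (Z → (Z ∧ X))) = ¬T = F
Z ∧ ¬(X → (Z → (Z ∧ X))) = F ∧ F = F
((Z → (Z ∧ X)) → (Z ∨ X)) ∧ (Z ∧ ¬(X → (Z → (Z ∧ X)))) = F ∧ F = F
X ∧ Z = F ∧ F = F
(((Z → (Z ∧ X)) → (Z ∨ X)) ∧ (Z ∧ ¬(X → (Z → (Z ∧ X))))) → (X ∧ Z) = F → F = T
X → Z = F → F = T
Z → (X → Z) = F → T = T
(Z → (X → Z)) → X = T → F = F
((((Z → (Z ∧ X)) → (Z ∨ X)) ∧ (Z ∧ ¬(X → (Z → (Z ∧ X))))) → (X ∧ Z)) → ((Z → (X → Z)) → X) = T → F = F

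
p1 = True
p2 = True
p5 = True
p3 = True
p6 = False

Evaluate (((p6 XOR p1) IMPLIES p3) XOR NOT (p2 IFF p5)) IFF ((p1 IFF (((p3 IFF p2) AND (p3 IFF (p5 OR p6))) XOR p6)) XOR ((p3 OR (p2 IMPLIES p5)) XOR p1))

True

Substituting p1=True, p2=True, p5=True, p3=True, p6=False:
p6 XOR p1 = False XOR True = True
(p6 XOR p1) IMPLIES p3 = True IMPLIES True = True
p2 IFF p5 = True IFF True = True
NOT (p2 IFF p5) = NOT True = False
((p6 XOR p1) IMPLIES p3) XOR NOT (p2 IFF p5) = True XOR False = True
p3 IFF p2 = True IFF True = True
p5 OR p6 = True OR False = True
p3 IFF (p5 OR p6) = True IFF True = True
(p3 IFF p2) AND (p3 IFF (p5 OR p6)) = True AND True = True
((p3 IFF p2) AND (p3 IFF (p5 OR p6))) XOR p6 = True XOR False = True
p1 IFF (((p3 IFF p2) AND (p3 IFF (p5 OR p6))) XOR p6) = True IFF True = True
p2 IMPLIES p5 = True IMPLIES True = True
p3 OR (p2 IMPLIES p5) = True OR True = True
(p3 OR (p2 IMPLIES p5)) XOR p1 = True XOR True = False
(p1 IFF (((p3 IFF p2) AND (p3 IFF (p5 OR p6))) XOR p6)) XOR ((p3 OR (p2 IMPLIES p5)) XOR p1) = True XOR False = True
(((p6 XOR p1) IMPLIES p3) XOR NOT (p2 IFF p5)) IFF ((p1 IFF (((p3 IFF p2) AND (p3 IFF (p5 OR p6))) XOR p6)) XOR ((p3 OR (p2 IMPLIES p5)) XOR p1)) = True IFF True = True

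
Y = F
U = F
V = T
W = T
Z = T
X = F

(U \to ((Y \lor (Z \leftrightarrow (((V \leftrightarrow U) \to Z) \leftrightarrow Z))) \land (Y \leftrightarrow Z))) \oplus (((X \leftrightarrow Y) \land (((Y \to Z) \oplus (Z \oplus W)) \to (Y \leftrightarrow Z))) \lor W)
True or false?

F

Substituting Y=F, U=F, V=T, W=T, Z=T, X=F:
V \leftrightarrow U = T \leftrightarrow F = F
(V \leftrightarrow U) \to Z = F \to T = T
((V \leftrightarrow U) \to Z) \leftrightarrow Z = T \leftrightarrow T = T
Z \leftrightarrow (((V \leftrightarrow U) \to Z) \leftrightarrow Z) = T \leftrightarrow T = T
Y \lor (Z \leftrightarrow (((V \leftrightarrow U) \to Z) \leftrightarrow Z)) = F \lor T = T
Y \leftrightarrow Z = F \leftrightarrow T = F
(Y \lor (Z \leftrightarrow (((V \leftrightarrow U) \to Z) \leftrightarrow Z))) \land (Y \leftrightarrow Z) = T \land F = F
U \to ((Y \lor (Z \leftrightarrow (((V \leftrightarrow U) \to Z) \leftrightarrow Z))) \land (Y \leftrightarrow Z)) = F \to F = T
X \leftrightarrow Y = F \leftrightarrow F = T
Y \to Z = F \to T = T
Z \oplus W = T \oplus T = F
(Y \to Z) \oplus (Z \oplus W) = T \oplus F = T
Y \leftrightarrow Z = F \leftrightarrow T = F
((Y \to Z) \oplus (Z \oplus W)) \to (Y \leftrightarrow Z) = T \to F = F
(X \leftrightarrow Y) \land (((Y \to Z) \oplus (Z \oplus W)) \to (Y \leftrightarrow Z)) = T \land F = F
((X \leftrightarrow Y) \land (((Y \to Z) \oplus (Z \oplus W)) \to (Y \leftrightarrow Z))) \lor W = F \lor T = T
(U \to ((Y \lor (Z \leftrightarrow (((V \leftrightarrow U) \to Z) \leftrightarrow Z))) \land (Y \leftrightarrow Z))) \oplus (((X \leftrightarrow Y) \land (((Y \to Z) \oplus (Z \oplus W)) \to (Y \leftrightarrow Z))) \lor W) = T \oplus T = F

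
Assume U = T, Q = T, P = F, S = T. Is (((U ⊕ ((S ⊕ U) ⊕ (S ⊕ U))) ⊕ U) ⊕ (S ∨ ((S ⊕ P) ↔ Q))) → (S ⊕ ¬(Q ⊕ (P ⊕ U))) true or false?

S ⊕ U = T ⊕ T = F
S ⊕ U = T ⊕ T = F
(S ⊕ U) ⊕ (S ⊕ U) = F ⊕ F = F
U ⊕ ((S ⊕ U) ⊕ (S ⊕ U)) = T ⊕ F = T
(U ⊕ ((S ⊕ U) ⊕ (S ⊕ U))) ⊕ U = T ⊕ T = F
S ⊕ P = T ⊕ F = T
(S ⊕ P) ↔ Q = T ↔ T = T
S ∨ ((S ⊕ P) ↔ Q) = T ∨ T = T
((U ⊕ ((S ⊕ U) ⊕ (S ⊕ U))) ⊕ U) ⊕ (S ∨ ((S ⊕ P) ↔ Q)) = F ⊕ T = T
P ⊕ U = F ⊕ T = T
Q ⊕ (P ⊕ U) = T ⊕ T = F
¬(Q ⊕ (P ⊕ U)) = ¬F = T
S ⊕ ¬(Q ⊕ (P ⊕ U)) = T ⊕ T = F
(((U ⊕ ((S ⊕ U) ⊕ (S ⊕ U))) ⊕ U) ⊕ (S ∨ ((S ⊕ P) ↔ Q))) → (S ⊕ ¬(Q ⊕ (P ⊕ U))) = T → F = F

F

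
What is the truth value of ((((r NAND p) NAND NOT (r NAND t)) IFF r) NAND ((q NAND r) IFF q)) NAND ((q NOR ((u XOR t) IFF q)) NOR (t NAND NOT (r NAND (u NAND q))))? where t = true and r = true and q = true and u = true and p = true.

r NAND p = true NAND true = false
r NAND t = true NAND true = false
NOT (r NAND t) = NOT false = true
(r NAND p) NAND NOT (r NAND t) = false NAND true = true
((r NAND p) NAND NOT (r NAND t)) IFF r = true IFF true = true
q NAND r = true NAND true = false
(q NAND r) IFF q = false IFF true = false
(((r NAND p) NAND NOT (r NAND t)) IFF r) NAND ((q NAND r) IFF q) = true NAND false = true
u XOR t = true XOR true = false
(u XOR t) IFF q = false IFF true = false
q NOR ((u XOR t) IFF q) = true NOR false = false
u NAND q = true NAND true = false
r NAND (u NAND q) = true NAND false = true
NOT (r NAND (u NAND q)) = NOT true = false
t NAND NOT (r NAND (u NAND q)) = true NAND false = true
(q NOR ((u XOR t) IFF q)) NOR (t NAND NOT (r NAND (u NAND q))) = false NOR true = false
((((r NAND p) NAND NOT (r NAND t)) IFF r) NAND ((q NAND r) IFF q)) NAND ((q NOR ((u XOR t) IFF q)) NOR (t NAND NOT (r NAND (u NAND q)))) = true NAND false = true

true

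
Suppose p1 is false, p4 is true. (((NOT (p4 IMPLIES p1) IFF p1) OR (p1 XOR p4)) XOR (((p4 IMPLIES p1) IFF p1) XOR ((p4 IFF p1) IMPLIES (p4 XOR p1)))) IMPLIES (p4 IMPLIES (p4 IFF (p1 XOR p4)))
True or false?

true

p4 IMPLIES p1 = true IMPLIES false = false
NOT (p4 IMPLIES p1) = NOT false = true
NOT (p4 IMPLIES p1) IFF p1 = true IFF false = false
p1 XOR p4 = false XOR true = true
(NOT (p4 IMPLIES p1) IFF p1) OR (p1 XOR p4) = false OR true = true
p4 IMPLIES p1 = true IMPLIES false = false
(p4 IMPLIES p1) IFF p1 = false IFF false = true
p4 IFF p1 = true IFF false = false
p4 XOR p1 = true XOR false = true
(p4 IFF p1) IMPLIES (p4 XOR p1) = false IMPLIES true = true
((p4 IMPLIES p1) IFF p1) XOR ((p4 IFF p1) IMPLIES (p4 XOR p1)) = true XOR true = false
((NOT (p4 IMPLIES p1) IFF p1) OR (p1 XOR p4)) XOR (((p4 IMPLIES p1) IFF p1) XOR ((p4 IFF p1) IMPLIES (p4 XOR p1))) = true XOR false = true
p1 XOR p4 = false XOR true = true
p4 IFF (p1 XOR p4) = true IFF true = true
p4 IMPLIES (p4 IFF (p1 XOR p4)) = true IMPLIES true = true
(((NOT (p4 IMPLIES p1) IFF p1) OR (p1 XOR p4)) XOR (((p4 IMPLIES p1) IFF p1) XOR ((p4 IFF p1) IMPLIES (p4 XOR p1)))) IMPLIES (p4 IMPLIES (p4 IFF (p1 XOR p4))) = true IMPLIES true = true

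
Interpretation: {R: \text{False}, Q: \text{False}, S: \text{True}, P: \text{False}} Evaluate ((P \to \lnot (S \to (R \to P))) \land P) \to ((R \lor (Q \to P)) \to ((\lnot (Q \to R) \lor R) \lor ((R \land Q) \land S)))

R \to P = \text{False} \to \text{False} = \text{True}
S \to (R \to P) = \text{True} \to \text{True} = \text{True}
\lnot (S \to (R \to P)) = \lnot \text{True} = \text{False}
P \to \lnot (S \to (R \to P)) = \text{False} \to \text{False} = \text{True}
(P \to \lnot (S \to (R \to P))) \land P = \text{True} \land \text{False} = \text{False}
Q \to P = \text{False} \to \text{False} = \text{True}
R \lor (Q \to P) = \text{False} \lor \text{True} = \text{True}
Q \to R = \text{False} \to \text{False} = \text{True}
\lnot (Q \to R) = \lnot \text{True} = \text{False}
\lnot (Q \to R) \lor R = \text{False} \lor \text{False} = \text{False}
R \land Q = \text{False} \land \text{False} = \text{False}
(R \land Q) \land S = \text{False} \land \text{True} = \text{False}
(\lnot (Q \to R) \lor R) \lor ((R \land Q) \land S) = \text{False} \lor \text{False} = \text{False}
(R \lor (Q \to P)) \to ((\lnot (Q \to R) \lor R) \lor ((R \land Q) \land S)) = \text{True} \to \text{False} = \text{False}
((P \to \lnot (S \to (R \to P))) \land P) \to ((R \lor (Q \to P)) \to ((\lnot (Q \to R) \lor R) \lor ((R \land Q) \land S))) = \text{False} \to \text{False} = \text{True}

\text{True}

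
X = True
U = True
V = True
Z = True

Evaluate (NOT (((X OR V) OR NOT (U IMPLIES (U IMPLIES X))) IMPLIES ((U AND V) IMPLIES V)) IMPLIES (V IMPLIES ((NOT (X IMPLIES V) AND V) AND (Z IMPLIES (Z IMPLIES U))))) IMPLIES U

True

X OR V = True OR True = True
U IMPLIES X = True IMPLIES True = True
U IMPLIES (U IMPLIES X) = True IMPLIES True = True
NOT (U IMPLIES (U IMPLIES X)) = NOT True = False
(X OR V) OR NOT (U IMPLIES (U IMPLIES X)) = True OR False = True
U AND V = True AND True = True
(U AND V) IMPLIES V = True IMPLIES True = True
((X OR V) OR NOT (U IMPLIES (U IMPLIES X))) IMPLIES ((U AND V) IMPLIES V) = True IMPLIES True = True
NOT (((X OR V) OR NOT (U IMPLIES (U IMPLIES X))) IMPLIES ((U AND V) IMPLIES V)) = NOT True = False
X IMPLIES V = True IMPLIES True = True
NOT (X IMPLIES V) = NOT True = False
NOT (X IMPLIES V) AND V = False AND True = False
Z IMPLIES U = True IMPLIES True = True
Z IMPLIES (Z IMPLIES U) = True IMPLIES True = True
(NOT (X IMPLIES V) AND V) AND (Z IMPLIES (Z IMPLIES U)) = False AND True = False
V IMPLIES ((NOT (X IMPLIES V) AND V) AND (Z IMPLIES (Z IMPLIES U))) = True IMPLIES False = False
NOT (((X OR V) OR NOT (U IMPLIES (U IMPLIES X))) IMPLIES ((U AND V) IMPLIES V)) IMPLIES (V IMPLIES ((NOT (X IMPLIES V) AND V) AND (Z IMPLIES (Z IMPLIES U)))) = False IMPLIES False = True
(NOT (((X OR V) OR NOT (U IMPLIES (U IMPLIES X))) IMPLIES ((U AND V) IMPLIES V)) IMPLIES (V IMPLIES ((NOT (X IMPLIES V) AND V) AND (Z IMPLIES (Z IMPLIES U))))) IMPLIES U = True IMPLIES True = True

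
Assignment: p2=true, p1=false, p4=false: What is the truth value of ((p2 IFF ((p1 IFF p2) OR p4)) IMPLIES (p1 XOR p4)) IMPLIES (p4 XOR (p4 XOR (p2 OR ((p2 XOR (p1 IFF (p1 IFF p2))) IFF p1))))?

Substituting p2=true, p1=false, p4=false:
p1 IFF p2 = false IFF true = false
(p1 IFF p2) OR p4 = false OR false = false
p2 IFF ((p1 IFF p2) OR p4) = true IFF false = false
p1 XOR p4 = false XOR false = false
(p2 IFF ((p1 IFF p2) OR p4)) IMPLIES (p1 XOR p4) = false IMPLIES false = true
p1 IFF p2 = false IFF true = false
p1 IFF (p1 IFF p2) = false IFF false = true
p2 XOR (p1 IFF (p1 IFF p2)) = true XOR true = false
(p2 XOR (p1 IFF (p1 IFF p2))) IFF p1 = false IFF false = true
p2 OR ((p2 XOR (p1 IFF (p1 IFF p2))) IFF p1) = true OR true = true
p4 XOR (p2 OR ((p2 XOR (p1 IFF (p1 IFF p2))) IFF p1)) = false XOR true = true
p4 XOR (p4 XOR (p2 OR ((p2 XOR (p1 IFF (p1 IFF p2))) IFF p1))) = false XOR true = true
((p2 IFF ((p1 IFF p2) OR p4)) IMPLIES (p1 XOR p4)) IMPLIES (p4 XOR (p4 XOR (p2 OR ((p2 XOR (p1 IFF (p1 IFF p2))) IFF p1)))) = true IMPLIES true = true

true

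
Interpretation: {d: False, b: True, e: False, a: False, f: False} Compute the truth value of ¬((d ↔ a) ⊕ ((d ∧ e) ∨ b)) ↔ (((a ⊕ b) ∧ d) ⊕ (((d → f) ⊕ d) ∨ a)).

d ↔ a = False ↔ False = True
d ∧ e = False ∧ False = False
(d ∧ e) ∨ b = False ∨ True = True
(d ↔ a) ⊕ ((d ∧ e) ∨ b) = True ⊕ True = False
¬((d ↔ a) ⊕ ((d ∧ e) ∨ b)) = ¬False = True
a ⊕ b = False ⊕ True = True
(a ⊕ b) ∧ d = True ∧ False = False
d → f = False → False = True
(d → f) ⊕ d = True ⊕ False = True
((d → f) ⊕ d) ∨ a = True ∨ False = True
((a ⊕ b) ∧ d) ⊕ (((d → f) ⊕ d) ∨ a) = False ⊕ True = True
¬((d ↔ a) ⊕ ((d ∧ e) ∨ b)) ↔ (((a ⊕ b) ∧ d) ⊕ (((d → f) ⊕ d) ∨ a)) = True ↔ True = True

True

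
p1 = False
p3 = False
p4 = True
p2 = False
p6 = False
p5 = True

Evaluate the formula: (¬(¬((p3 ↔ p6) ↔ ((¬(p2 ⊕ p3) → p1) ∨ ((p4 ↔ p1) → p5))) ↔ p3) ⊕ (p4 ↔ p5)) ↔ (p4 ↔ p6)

False

p3 ↔ p6 = False ↔ False = True
p2 ⊕ p3 = False ⊕ False = False
¬(p2 ⊕ p3) = ¬False = True
¬(p2 ⊕ p3) → p1 = True → False = False
p4 ↔ p1 = True ↔ False = False
(p4 ↔ p1) → p5 = False → True = True
(¬(p2 ⊕ p3) → p1) ∨ ((p4 ↔ p1) → p5) = False ∨ True = True
(p3 ↔ p6) ↔ ((¬(p2 ⊕ p3) → p1) ∨ ((p4 ↔ p1) → p5)) = True ↔ True = True
¬((p3 ↔ p6) ↔ ((¬(p2 ⊕ p3) → p1) ∨ ((p4 ↔ p1) → p5))) = ¬True = False
¬((p3 ↔ p6) ↔ ((¬(p2 ⊕ p3) → p1) ∨ ((p4 ↔ p1) → p5))) ↔ p3 = False ↔ False = True
¬(¬((p3 ↔ p6) ↔ ((¬(p2 ⊕ p3) → p1) ∨ ((p4 ↔ p1) → p5))) ↔ p3) = ¬True = False
p4 ↔ p5 = True ↔ True = True
¬(¬((p3 ↔ p6) ↔ ((¬(p2 ⊕ p3) → p1) ∨ ((p4 ↔ p1) → p5))) ↔ p3) ⊕ (p4 ↔ p5) = False ⊕ True = True
p4 ↔ p6 = True ↔ False = False
(¬(¬((p3 ↔ p6) ↔ ((¬(p2 ⊕ p3) → p1) ∨ ((p4 ↔ p1) → p5))) ↔ p3) ⊕ (p4 ↔ p5)) ↔ (p4 ↔ p6) = True ↔ False = False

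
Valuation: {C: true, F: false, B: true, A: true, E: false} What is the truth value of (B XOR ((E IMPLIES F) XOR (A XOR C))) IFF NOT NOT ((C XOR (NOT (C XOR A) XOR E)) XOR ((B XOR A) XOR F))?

E IMPLIES F = false IMPLIES false = true
A XOR C = true XOR true = false
(E IMPLIES F) XOR (A XOR C) = true XOR false = true
B XOR ((E IMPLIES F) XOR (A XOR C)) = true XOR true = false
C XOR A = true XOR true = false
NOT (C XOR A) = NOT false = true
NOT (C XOR A) XOR E = true XOR false = true
C XOR (NOT (C XOR A) XOR E) = true XOR true = false
B XOR A = true XOR true = false
(B XOR A) XOR F = false XOR false = false
(C XOR (NOT (C XOR A) XOR E)) XOR ((B XOR A) XOR F) = false XOR false = false
NOT ((C XOR (NOT (C XOR A) XOR E)) XOR ((B XOR A) XOR F)) = NOT false = true
NOT NOT ((C XOR (NOT (C XOR A) XOR E)) XOR ((B XOR A) XOR F)) = NOT true = false
(B XOR ((E IMPLIES F) XOR (A XOR C))) IFF NOT NOT ((C XOR (NOT (C XOR A) XOR E)) XOR ((B XOR A) XOR F)) = false IFF false = true

true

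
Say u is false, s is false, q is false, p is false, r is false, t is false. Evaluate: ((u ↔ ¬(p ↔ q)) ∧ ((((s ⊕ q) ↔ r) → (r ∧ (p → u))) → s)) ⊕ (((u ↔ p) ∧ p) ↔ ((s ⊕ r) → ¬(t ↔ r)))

Substituting u=F, s=F, q=F, p=F, r=F, t=F:
p ↔ q = F ↔ F = T
¬(p ↔ q) = ¬T = F
u ↔ ¬(p ↔ q) = F ↔ F = T
s ⊕ q = F ⊕ F = F
(s ⊕ q) ↔ r = F ↔ F = T
p → u = F → F = T
r ∧ (p → u) = F ∧ T = F
((s ⊕ q) ↔ r) → (r ∧ (p → u)) = T → F = F
(((s ⊕ q) ↔ r) → (r ∧ (p → u))) → s = F → F = T
(u ↔ ¬(p ↔ q)) ∧ ((((s ⊕ q) ↔ r) → (r ∧ (p → u))) → s) = T ∧ T = T
u ↔ p = F ↔ F = T
(u ↔ p) ∧ p = T ∧ F = F
s ⊕ r = F ⊕ F = F
t ↔ r = F ↔ F = T
¬(t ↔ r) = ¬T = F
(s ⊕ r) → ¬(t ↔ r) = F → F = T
((u ↔ p) ∧ p) ↔ ((s ⊕ r) → ¬(t ↔ r)) = F ↔ T = F
((u ↔ ¬(p ↔ q)) ∧ ((((s ⊕ q) ↔ r) → (r ∧ (p → u))) → s)) ⊕ (((u ↔ p) ∧ p) ↔ ((s ⊕ r) → ¬(t ↔ r))) = T ⊕ F = T

T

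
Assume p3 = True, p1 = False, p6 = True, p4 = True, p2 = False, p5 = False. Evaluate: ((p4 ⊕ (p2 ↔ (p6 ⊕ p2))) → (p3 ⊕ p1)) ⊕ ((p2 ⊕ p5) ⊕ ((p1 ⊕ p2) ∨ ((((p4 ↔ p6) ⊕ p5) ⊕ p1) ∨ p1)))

p6 ⊕ p2 = True ⊕ False = True
p2 ↔ (p6 ⊕ p2) = False ↔ True = False
p4 ⊕ (p2 ↔ (p6 ⊕ p2)) = True ⊕ False = True
p3 ⊕ p1 = True ⊕ False = True
(p4 ⊕ (p2 ↔ (p6 ⊕ p2))) → (p3 ⊕ p1) = True → True = True
p2 ⊕ p5 = False ⊕ False = False
p1 ⊕ p2 = False ⊕ False = False
p4 ↔ p6 = True ↔ True = True
(p4 ↔ p6) ⊕ p5 = True ⊕ False = True
((p4 ↔ p6) ⊕ p5) ⊕ p1 = True ⊕ False = True
(((p4 ↔ p6) ⊕ p5) ⊕ p1) ∨ p1 = True ∨ False = True
(p1 ⊕ p2) ∨ ((((p4 ↔ p6) ⊕ p5) ⊕ p1) ∨ p1) = False ∨ True = True
(p2 ⊕ p5) ⊕ ((p1 ⊕ p2) ∨ ((((p4 ↔ p6) ⊕ p5) ⊕ p1) ∨ p1)) = False ⊕ True = True
((p4 ⊕ (p2 ↔ (p6 ⊕ p2))) → (p3 ⊕ p1)) ⊕ ((p2 ⊕ p5) ⊕ ((p1 ⊕ p2) ∨ ((((p4 ↔ p6) ⊕ p5) ⊕ p1) ∨ p1))) = True ⊕ True = False

False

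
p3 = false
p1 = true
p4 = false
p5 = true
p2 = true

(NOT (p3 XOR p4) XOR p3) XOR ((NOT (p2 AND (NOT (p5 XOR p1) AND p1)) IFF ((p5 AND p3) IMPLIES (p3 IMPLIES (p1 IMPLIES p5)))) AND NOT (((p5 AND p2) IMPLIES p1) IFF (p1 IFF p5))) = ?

p3 XOR p4 = false XOR false = false
NOT (p3 XOR p4) = NOT false = true
NOT (p3 XOR p4) XOR p3 = true XOR false = true
p5 XOR p1 = true XOR true = false
NOT (p5 XOR p1) = NOT false = true
NOT (p5 XOR p1) AND p1 = true AND true = true
p2 AND (NOT (p5 XOR p1) AND p1) = true AND true = true
NOT (p2 AND (NOT (p5 XOR p1) AND p1)) = NOT true = false
p5 AND p3 = true AND false = false
p1 IMPLIES p5 = true IMPLIES true = true
p3 IMPLIES (p1 IMPLIES p5) = false IMPLIES true = true
(p5 AND p3) IMPLIES (p3 IMPLIES (p1 IMPLIES p5)) = false IMPLIES true = true
NOT (p2 AND (NOT (p5 XOR p1) AND p1)) IFF ((p5 AND p3) IMPLIES (p3 IMPLIES (p1 IMPLIES p5))) = false IFF true = false
p5 AND p2 = true AND true = true
(p5 AND p2) IMPLIES p1 = true IMPLIES true = true
p1 IFF p5 = true IFF true = true
((p5 AND p2) IMPLIES p1) IFF (p1 IFF p5) = true IFF true = true
NOT (((p5 AND p2) IMPLIES p1) IFF (p1 IFF p5)) = NOT true = false
(NOT (p2 AND (NOT (p5 XOR p1) AND p1)) IFF ((p5 AND p3) IMPLIES (p3 IMPLIES (p1 IMPLIES p5)))) AND NOT (((p5 AND p2) IMPLIES p1) IFF (p1 IFF p5)) = false AND false = false
(NOT (p3 XOR p4) XOR p3) XOR ((NOT (p2 AND (NOT (p5 XOR p1) AND p1)) IFF ((p5 AND p3) IMPLIES (p3 IMPLIES (p1 IMPLIES p5)))) AND NOT (((p5 AND p2) IMPLIES p1) IFF (p1 IFF p5))) = true XOR false = true

true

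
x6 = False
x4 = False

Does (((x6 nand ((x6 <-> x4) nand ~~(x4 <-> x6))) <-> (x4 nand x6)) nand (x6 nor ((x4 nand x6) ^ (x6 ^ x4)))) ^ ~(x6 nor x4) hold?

Substituting x6=False, x4=False:
x6 <-> x4 = False <-> False = True
x4 <-> x6 = False <-> False = True
~(x4 <-> x6) = ~True = False
~~(x4 <-> x6) = ~False = True
(x6 <-> x4) nand ~~(x4 <-> x6) = True nand True = False
x6 nand ((x6 <-> x4) nand ~~(x4 <-> x6)) = False nand False = True
x4 nand x6 = False nand False = True
(x6 nand ((x6 <-> x4) nand ~~(x4 <-> x6))) <-> (x4 nand x6) = True <-> True = True
x4 nand x6 = False nand False = True
x6 ^ x4 = False ^ False = False
(x4 nand x6) ^ (x6 ^ x4) = True ^ False = True
x6 nor ((x4 nand x6) ^ (x6 ^ x4)) = False nor True = False
((x6 nand ((x6 <-> x4) nand ~~(x4 <-> x6))) <-> (x4 nand x6)) nand (x6 nor ((x4 nand x6) ^ (x6 ^ x4))) = True nand False = True
x6 nor x4 = False nor False = True
~(x6 nor x4) = ~True = False
(((x6 nand ((x6 <-> x4) nand ~~(x4 <-> x6))) <-> (x4 nand x6)) nand (x6 nor ((x4 nand x6) ^ (x6 ^ x4)))) ^ ~(x6 nor x4) = True ^ False = True

True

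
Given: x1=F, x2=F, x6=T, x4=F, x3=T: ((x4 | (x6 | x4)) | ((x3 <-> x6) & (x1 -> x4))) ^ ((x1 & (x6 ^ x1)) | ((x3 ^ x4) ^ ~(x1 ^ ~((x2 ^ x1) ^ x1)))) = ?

x6 | x4 = T | F = T
x4 | (x6 | x4) = F | T = T
x3 <-> x6 = T <-> T = T
x1 -> x4 = F -> F = T
(x3 <-> x6) & (x1 -> x4) = T & T = T
(x4 | (x6 | x4)) | ((x3 <-> x6) & (x1 -> x4)) = T | T = T
x6 ^ x1 = T ^ F = T
x1 & (x6 ^ x1) = F & T = F
x3 ^ x4 = T ^ F = T
x2 ^ x1 = F ^ F = F
(x2 ^ x1) ^ x1 = F ^ F = F
~((x2 ^ x1) ^ x1) = ~F = T
x1 ^ ~((x2 ^ x1) ^ x1) = F ^ T = T
~(x1 ^ ~((x2 ^ x1) ^ x1)) = ~T = F
(x3 ^ x4) ^ ~(x1 ^ ~((x2 ^ x1) ^ x1)) = T ^ F = T
(x1 & (x6 ^ x1)) | ((x3 ^ x4) ^ ~(x1 ^ ~((x2 ^ x1) ^ x1))) = F | T = T
((x4 | (x6 | x4)) | ((x3 <-> x6) & (x1 -> x4))) ^ ((x1 & (x6 ^ x1)) | ((x3 ^ x4) ^ ~(x1 ^ ~((x2 ^ x1) ^ x1)))) = T ^ T = F

F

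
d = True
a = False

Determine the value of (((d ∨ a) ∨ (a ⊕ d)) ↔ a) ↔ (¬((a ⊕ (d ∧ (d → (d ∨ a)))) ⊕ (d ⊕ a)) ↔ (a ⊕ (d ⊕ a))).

d ∨ a = True ∨ False = True
a ⊕ d = False ⊕ True = True
(d ∨ a) ∨ (a ⊕ d) = True ∨ True = True
((d ∨ a) ∨ (a ⊕ d)) ↔ a = True ↔ False = False
d ∨ a = True ∨ False = True
d → (d ∨ a) = True → True = True
d ∧ (d → (d ∨ a)) = True ∧ True = True
a ⊕ (d ∧ (d → (d ∨ a))) = False ⊕ True = True
d ⊕ a = True ⊕ False = True
(a ⊕ (d ∧ (d → (d ∨ a)))) ⊕ (d ⊕ a) = True ⊕ True = False
¬((a ⊕ (d ∧ (d → (d ∨ a)))) ⊕ (d ⊕ a)) = ¬False = True
d ⊕ a = True ⊕ False = True
a ⊕ (d ⊕ a) = False ⊕ True = True
¬((a ⊕ (d ∧ (d → (d ∨ a)))) ⊕ (d ⊕ a)) ↔ (a ⊕ (d ⊕ a)) = True ↔ True = True
(((d ∨ a) ∨ (a ⊕ d)) ↔ a) ↔ (¬((a ⊕ (d ∧ (d → (d ∨ a)))) ⊕ (d ⊕ a)) ↔ (a ⊕ (d ⊕ a))) = False ↔ True = False

False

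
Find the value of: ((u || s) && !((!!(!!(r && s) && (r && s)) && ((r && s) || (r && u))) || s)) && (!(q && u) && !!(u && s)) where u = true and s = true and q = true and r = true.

u || s = true || true = true
r && s = true && true = true
!(r && s) = !true = false
!!(r && s) = !false = true
r && s = true && true = true
!!(r && s) && (r && s) = true && true = true
!(!!(r && s) && (r && s)) = !true = false
!!(!!(r && s) && (r && s)) = !false = true
r && s = true && true = true
r && u = true && true = true
(r && s) || (r && u) = true || true = true
!!(!!(r && s) && (r && s)) && ((r && s) || (r && u)) = true && true = true
(!!(!!(r && s) && (r && s)) && ((r && s) || (r && u))) || s = true || true = true
!((!!(!!(r && s) && (r && s)) && ((r && s) || (r && u))) || s) = !true = false
(u || s) && !((!!(!!(r && s) && (r && s)) && ((r && s) || (r && u))) || s) = true && false = false
q && u = true && true = true
!(q && u) = !true = false
u && s = true && true = true
!(u && s) = !true = false
!!(u && s) = !false = true
!(q && u) && !!(u && s) = false && true = false
((u || s) && !((!!(!!(r && s) && (r && s)) && ((r && s) || (r && u))) || s)) && (!(q && u) && !!(u && s)) = false && false = false

false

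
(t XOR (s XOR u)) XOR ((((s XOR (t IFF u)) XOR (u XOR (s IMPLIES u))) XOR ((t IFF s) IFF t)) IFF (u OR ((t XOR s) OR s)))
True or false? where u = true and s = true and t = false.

Substituting u=true, s=true, t=false:
s XOR u = true XOR true = false
t XOR (s XOR u) = false XOR false = false
t IFF u = false IFF true = false
s XOR (t IFF u) = true XOR false = true
s IMPLIES u = true IMPLIES true = true
u XOR (s IMPLIES u) = true XOR true = false
(s XOR (t IFF u)) XOR (u XOR (s IMPLIES u)) = true XOR false = true
t IFF s = false IFF true = false
(t IFF s) IFF t = false IFF false = true
((s XOR (t IFF u)) XOR (u XOR (s IMPLIES u))) XOR ((t IFF s) IFF t) = true XOR true = false
t XOR s = false XOR true = true
(t XOR s) OR s = true OR true = true
u OR ((t XOR s) OR s) = true OR true = true
(((s XOR (t IFF u)) XOR (u XOR (s IMPLIES u))) XOR ((t IFF s) IFF t)) IFF (u OR ((t XOR s) OR s)) = false IFF true = false
(t XOR (s XOR u)) XOR ((((s XOR (t IFF u)) XOR (u XOR (s IMPLIES u))) XOR ((t IFF s) IFF t)) IFF (u OR ((t XOR s) OR s))) = false XOR false = false

false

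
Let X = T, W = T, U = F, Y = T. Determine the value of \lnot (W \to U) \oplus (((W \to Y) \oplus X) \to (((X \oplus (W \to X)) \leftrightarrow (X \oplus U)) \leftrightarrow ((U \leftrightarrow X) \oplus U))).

F

Substituting X=T, W=T, U=F, Y=T:
W \to U = T \to F = F
\lnot (W \to U) = \lnot F = T
W \to Y = T \to T = T
(W \to Y) \oplus X = T \oplus T = F
W \to X = T \to T = T
X \oplus (W \to X) = T \oplus T = F
X \oplus U = T \oplus F = T
(X \oplus (W \to X)) \leftrightarrow (X \oplus U) = F \leftrightarrow T = F
U \leftrightarrow X = F \leftrightarrow T = F
(U \leftrightarrow X) \oplus U = F \oplus F = F
((X \oplus (W \to X)) \leftrightarrow (X \oplus U)) \leftrightarrow ((U \leftrightarrow X) \oplus U) = F \leftrightarrow F = T
((W \to Y) \oplus X) \to (((X \oplus (W \to X)) \leftrightarrow (X \oplus U)) \leftrightarrow ((U \leftrightarrow X) \oplus U)) = F \to T = T
\lnot (W \to U) \oplus (((W \to Y) \oplus X) \to (((X \oplus (W \to X)) \leftrightarrow (X \oplus U)) \leftrightarrow ((U \leftrightarrow X) \oplus U))) = T \oplus T = F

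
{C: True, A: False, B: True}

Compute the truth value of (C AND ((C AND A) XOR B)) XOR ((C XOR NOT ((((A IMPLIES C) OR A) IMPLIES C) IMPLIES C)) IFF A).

True

C AND A = True AND False = False
(C AND A) XOR B = False XOR True = True
C AND ((C AND A) XOR B) = True AND True = True
A IMPLIES C = False IMPLIES True = True
(A IMPLIES C) OR A = True OR False = True
((A IMPLIES C) OR A) IMPLIES C = True IMPLIES True = True
(((A IMPLIES C) OR A) IMPLIES C) IMPLIES C = True IMPLIES True = True
NOT ((((A IMPLIES C) OR A) IMPLIES C) IMPLIES C) = NOT True = False
C XOR NOT ((((A IMPLIES C) OR A) IMPLIES C) IMPLIES C) = True XOR False = True
(C XOR NOT ((((A IMPLIES C) OR A) IMPLIES C) IMPLIES C)) IFF A = True IFF False = False
(C AND ((C AND A) XOR B)) XOR ((C XOR NOT ((((A IMPLIES C) OR A) IMPLIES C) IMPLIES C)) IFF A) = True XOR False = True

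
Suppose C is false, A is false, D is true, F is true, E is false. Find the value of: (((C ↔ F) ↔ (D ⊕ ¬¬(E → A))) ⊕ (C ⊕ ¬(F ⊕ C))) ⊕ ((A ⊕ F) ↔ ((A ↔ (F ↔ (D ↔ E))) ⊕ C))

Substituting C=False, A=False, D=True, F=True, E=False:
C ↔ F = False ↔ True = False
E → A = False → False = True
¬(E → A) = ¬True = False
¬¬(E → A) = ¬False = True
D ⊕ ¬¬(E → A) = True ⊕ True = False
(C ↔ F) ↔ (D ⊕ ¬¬(E → A)) = False ↔ False = True
F ⊕ C = True ⊕ False = True
¬(F ⊕ C) = ¬True = False
C ⊕ ¬(F ⊕ C) = False ⊕ False = False
((C ↔ F) ↔ (D ⊕ ¬¬(E → A))) ⊕ (C ⊕ ¬(F ⊕ C)) = True ⊕ False = True
A ⊕ F = False ⊕ True = True
D ↔ E = True ↔ False = False
F ↔ (D ↔ E) = True ↔ False = False
A ↔ (F ↔ (D ↔ E)) = False ↔ False = True
(A ↔ (F ↔ (D ↔ E))) ⊕ C = True ⊕ False = True
(A ⊕ F) ↔ ((A ↔ (F ↔ (D ↔ E))) ⊕ C) = True ↔ True = True
(((C ↔ F) ↔ (D ⊕ ¬¬(E → A))) ⊕ (C ⊕ ¬(F ⊕ C))) ⊕ ((A ⊕ F) ↔ ((A ↔ (F ↔ (D ↔ E))) ⊕ C)) = True ⊕ True = False

False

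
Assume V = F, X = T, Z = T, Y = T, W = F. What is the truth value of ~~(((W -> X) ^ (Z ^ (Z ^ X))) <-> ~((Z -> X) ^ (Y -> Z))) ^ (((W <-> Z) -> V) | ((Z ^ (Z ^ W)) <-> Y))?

T

W -> X = F -> T = T
Z ^ X = T ^ T = F
Z ^ (Z ^ X) = T ^ F = T
(W -> X) ^ (Z ^ (Z ^ X)) = T ^ T = F
Z -> X = T -> T = T
Y -> Z = T -> T = T
(Z -> X) ^ (Y -> Z) = T ^ T = F
~((Z -> X) ^ (Y -> Z)) = ~F = T
((W -> X) ^ (Z ^ (Z ^ X))) <-> ~((Z -> X) ^ (Y -> Z)) = F <-> T = F
~(((W -> X) ^ (Z ^ (Z ^ X))) <-> ~((Z -> X) ^ (Y -> Z))) = ~F = T
~~(((W -> X) ^ (Z ^ (Z ^ X))) <-> ~((Z -> X) ^ (Y -> Z))) = ~T = F
W <-> Z = F <-> T = F
(W <-> Z) -> V = F -> F = T
Z ^ W = T ^ F = T
Z ^ (Z ^ W) = T ^ T = F
(Z ^ (Z ^ W)) <-> Y = F <-> T = F
((W <-> Z) -> V) | ((Z ^ (Z ^ W)) <-> Y) = T | F = T
~~(((W -> X) ^ (Z ^ (Z ^ X))) <-> ~((Z -> X) ^ (Y -> Z))) ^ (((W <-> Z) -> V) | ((Z ^ (Z ^ W)) <-> Y)) = F ^ T = T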